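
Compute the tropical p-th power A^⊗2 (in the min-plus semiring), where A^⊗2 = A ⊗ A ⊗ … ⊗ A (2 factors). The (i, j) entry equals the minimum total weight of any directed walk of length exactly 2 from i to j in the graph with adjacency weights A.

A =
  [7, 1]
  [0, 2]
A^⊗2 =
  [1, 3]
  [2, 1]

Each entry (A^⊗2)_ij equals the minimum over all length-2 walks i = v_0 → v_1 → … → v_2 = j of Σ_t A[v_t][v_{t+1}]. For example, for (i, j) = (0, 1) we minimise over 2 possible intermediate vertex sequences; the minimum is 3, attained along the walk 0 → 1 → 1.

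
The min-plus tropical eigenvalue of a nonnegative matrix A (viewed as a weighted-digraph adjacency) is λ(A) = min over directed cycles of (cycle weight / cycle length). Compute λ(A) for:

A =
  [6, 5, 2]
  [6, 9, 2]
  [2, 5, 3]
λ(A) = 2

Enumerate directed cycles and compute their means (weight / length). Sample:
  cycle 0 → 0: weight = 6, length = 1, mean = 6/1 ≈ 6.000
  cycle 1 → 1: weight = 9, length = 1, mean = 9/1 ≈ 9.000
  cycle 2 → 2: weight = 3, length = 1, mean = 3/1 ≈ 3.000
  cycle 0 → 1 → 0: weight = 11, length = 2, mean = 11/2 ≈ 5.500
  cycle 0 → 2 → 0: weight = 4, length = 2, mean = 4/2 ≈ 2.000
  cycle 1 → 0 → 1: weight = 11, length = 2, mean = 11/2 ≈ 5.500
Minimum mean = 2.000, attained e.g. along the cycle 0 → 2 → 0 with weight 4 and length 2. So λ(A) = 4/2 = 2.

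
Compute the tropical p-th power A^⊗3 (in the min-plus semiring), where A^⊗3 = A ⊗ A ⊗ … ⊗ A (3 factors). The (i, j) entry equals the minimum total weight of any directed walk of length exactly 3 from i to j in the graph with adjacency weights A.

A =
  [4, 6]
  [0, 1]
A^⊗3 =
  [7, 8]
  [2, 3]

Each entry (A^⊗3)_ij equals the minimum over all length-3 walks i = v_0 → v_1 → … → v_3 = j of Σ_t A[v_t][v_{t+1}]. For example, for (i, j) = (0, 1) we minimise over 4 possible intermediate vertex sequences; the minimum is 8, attained along the walk 0 → 1 → 1 → 1.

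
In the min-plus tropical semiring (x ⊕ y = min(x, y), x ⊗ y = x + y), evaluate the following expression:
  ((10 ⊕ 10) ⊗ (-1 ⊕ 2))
((10 ⊕ 10) ⊗ (-1 ⊕ 2)) = 9

Expand innermost to outermost. Recall ⊕ takes the minimum of its arguments and ⊗ takes their sum. Working out the expression ((10 ⊕ 10) ⊗ (-1 ⊕ 2)) gives 9.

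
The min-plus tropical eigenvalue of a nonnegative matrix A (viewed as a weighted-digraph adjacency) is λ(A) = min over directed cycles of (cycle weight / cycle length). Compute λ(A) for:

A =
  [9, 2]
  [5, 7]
λ(A) = 7/2

Enumerate directed cycles and compute their means (weight / length). Sample:
  cycle 0 → 0: weight = 9, length = 1, mean = 9/1 ≈ 9.000
  cycle 1 → 1: weight = 7, length = 1, mean = 7/1 ≈ 7.000
  cycle 0 → 1 → 0: weight = 7, length = 2, mean = 7/2 ≈ 3.500
  cycle 1 → 0 → 1: weight = 7, length = 2, mean = 7/2 ≈ 3.500
Minimum mean = 3.500, attained e.g. along the cycle 0 → 1 → 0 with weight 7 and length 2. So λ(A) = 7/2 = 7/2.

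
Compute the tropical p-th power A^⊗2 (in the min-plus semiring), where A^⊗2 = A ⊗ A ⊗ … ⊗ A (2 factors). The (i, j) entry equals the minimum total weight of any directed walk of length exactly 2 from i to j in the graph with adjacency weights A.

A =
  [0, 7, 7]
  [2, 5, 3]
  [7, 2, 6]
A^⊗2 =
  [0, 7, 7]
  [2, 5, 8]
  [4, 7, 5]

Each entry (A^⊗2)_ij equals the minimum over all length-2 walks i = v_0 → v_1 → … → v_2 = j of Σ_t A[v_t][v_{t+1}]. For example, for (i, j) = (0, 2) we minimise over 3 possible intermediate vertex sequences; the minimum is 7, attained along the walk 0 → 0 → 2.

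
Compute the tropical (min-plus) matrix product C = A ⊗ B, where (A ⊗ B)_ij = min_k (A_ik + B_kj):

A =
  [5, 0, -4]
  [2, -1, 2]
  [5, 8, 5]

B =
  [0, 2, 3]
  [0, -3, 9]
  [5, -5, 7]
A ⊗ B =
  [0, -9, 3]
  [-1, -4, 5]
  [5, 0, 8]

Apply the min-plus product entry-by-entry:
  C[0][0] = min over k of (A[0][0] + B[0][0] = 5 + 0 = 5, A[0][1] + B[1][0] = 0 + 0 = 0, A[0][2] + B[2][0] = -4 + 5 = 1) = 0 (attained at k = 1)
  C[0][1] = min over k of (A[0][0] + B[0][1] = 5 + 2 = 7, A[0][1] + B[1][1] = 0 + -3 = -3, A[0][2] + B[2][1] = -4 + -5 = -9) = -9 (attained at k = 2)
  C[0][2] = min over k of (A[0][0] + B[0][2] = 5 + 3 = 8, A[0][1] + B[1][2] = 0 + 9 = 9, A[0][2] + B[2][2] = -4 + 7 = 3) = 3 (attained at k = 2)
  C[1][0] = min over k of (A[1][0] + B[0][0] = 2 + 0 = 2, A[1][1] + B[1][0] = -1 + 0 = -1, A[1][2] + B[2][0] = 2 + 5 = 7) = -1 (attained at k = 1)
  C[1][1] = min over k of (A[1][0] + B[0][1] = 2 + 2 = 4, A[1][1] + B[1][1] = -1 + -3 = -4, A[1][2] + B[2][1] = 2 + -5 = -3) = -4 (attained at k = 1)
  C[1][2] = min over k of (A[1][0] + B[0][2] = 2 + 3 = 5, A[1][1] + B[1][2] = -1 + 9 = 8, A[1][2] + B[2][2] = 2 + 7 = 9) = 5 (attained at k = 0)
  C[2][0] = min over k of (A[2][0] + B[0][0] = 5 + 0 = 5, A[2][1] + B[1][0] = 8 + 0 = 8, A[2][2] + B[2][0] = 5 + 5 = 10) = 5 (attained at k = 0)
  C[2][1] = min over k of (A[2][0] + B[0][1] = 5 + 2 = 7, A[2][1] + B[1][1] = 8 + -3 = 5, A[2][2] + B[2][1] = 5 + -5 = 0) = 0 (attained at k = 2)
  C[2][2] = min over k of (A[2][0] + B[0][2] = 5 + 3 = 8, A[2][1] + B[1][2] = 8 + 9 = 17, A[2][2] + B[2][2] = 5 + 7 = 12) = 8 (attained at k = 0)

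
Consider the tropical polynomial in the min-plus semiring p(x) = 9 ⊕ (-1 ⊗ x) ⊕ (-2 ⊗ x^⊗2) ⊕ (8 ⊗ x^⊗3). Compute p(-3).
p(-3) = -8

A tropical monomial a ⊗ x^⊗i evaluates to a + i · x. Evaluating each term at x = -3:
  Term 0 contributes 9 + 0 · -3 = 9
  Term 1 contributes -1 + 1 · -3 = -4
  Term 2 contributes -2 + 2 · -3 = -8
  Term 3 contributes 8 + 3 · -3 = -1
p(-3) = ⊕ of these = min[9, -4, -8, -1] = -8.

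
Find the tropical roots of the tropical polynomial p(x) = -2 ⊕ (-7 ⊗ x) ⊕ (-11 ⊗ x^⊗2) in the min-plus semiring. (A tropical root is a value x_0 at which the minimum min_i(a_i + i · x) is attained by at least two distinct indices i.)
Roots: {4, 5}

Each tropical root is a break point of the lower envelope of the lines y = a_i + i · x (there are 3 lines, with slopes 0, 1, ..., 2). Only the lines that attain the minimum somewhere contribute to roots; other lines are dominated. Here the surviving (envelope) indices are i = 2, i = 1, i = 0.
Intersections between consecutive envelope lines give the roots: for adjacent envelope indices i < j the intersection is x = (a_i − a_j) / (j − i). Reading off the sorted break points: {4, 5}.
Verification: at each break x_0, at least two indices attain the minimum of min_i(a_i + i · x_0).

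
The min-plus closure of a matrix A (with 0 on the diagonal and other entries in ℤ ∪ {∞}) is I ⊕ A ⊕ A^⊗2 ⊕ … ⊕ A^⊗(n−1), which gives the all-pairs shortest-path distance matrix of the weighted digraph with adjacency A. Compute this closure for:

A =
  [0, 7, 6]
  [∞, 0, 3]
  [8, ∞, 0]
Closure =
  [0, 7, 6]
  [11, 0, 3]
  [8, 15, 0]

This is the Floyd-Warshall all-pairs shortest-path computation. For each intermediate vertex k = 0, 1, …, 2, update dist[i][j] ← min(dist[i][j], dist[i][k] + dist[k][j]). The final matrix gives, for each (i, j), the minimum total weight of any directed path from i to j (possibly empty when i = j).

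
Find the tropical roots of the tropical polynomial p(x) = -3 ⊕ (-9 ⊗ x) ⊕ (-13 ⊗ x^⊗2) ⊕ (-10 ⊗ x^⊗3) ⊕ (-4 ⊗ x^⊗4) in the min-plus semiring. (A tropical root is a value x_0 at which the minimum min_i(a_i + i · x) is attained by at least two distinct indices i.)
Roots: {-6, -3, 4, 6}

Each tropical root is a break point of the lower envelope of the lines y = a_i + i · x (there are 5 lines, with slopes 0, 1, ..., 4). Only the lines that attain the minimum somewhere contribute to roots; other lines are dominated. Here the surviving (envelope) indices are i = 4, i = 3, i = 2, i = 1, i = 0.
Intersections between consecutive envelope lines give the roots: for adjacent envelope indices i < j the intersection is x = (a_i − a_j) / (j − i). Reading off the sorted break points: {-6, -3, 4, 6}.
Verification: at each break x_0, at least two indices attain the minimum of min_i(a_i + i · x_0).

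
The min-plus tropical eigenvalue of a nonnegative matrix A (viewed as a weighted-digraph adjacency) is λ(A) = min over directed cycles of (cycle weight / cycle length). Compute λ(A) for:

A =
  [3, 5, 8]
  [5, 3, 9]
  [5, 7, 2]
λ(A) = 2

Enumerate directed cycles and compute their means (weight / length). Sample:
  cycle 0 → 0: weight = 3, length = 1, mean = 3/1 ≈ 3.000
  cycle 1 → 1: weight = 3, length = 1, mean = 3/1 ≈ 3.000
  cycle 2 → 2: weight = 2, length = 1, mean = 2/1 ≈ 2.000
  cycle 0 → 1 → 0: weight = 10, length = 2, mean = 10/2 ≈ 5.000
  cycle 0 → 2 → 0: weight = 13, length = 2, mean = 13/2 ≈ 6.500
  cycle 1 → 0 → 1: weight = 10, length = 2, mean = 10/2 ≈ 5.000
Minimum mean = 2.000, attained e.g. along the cycle 2 → 2 with weight 2 and length 1. So λ(A) = 2/1 = 2.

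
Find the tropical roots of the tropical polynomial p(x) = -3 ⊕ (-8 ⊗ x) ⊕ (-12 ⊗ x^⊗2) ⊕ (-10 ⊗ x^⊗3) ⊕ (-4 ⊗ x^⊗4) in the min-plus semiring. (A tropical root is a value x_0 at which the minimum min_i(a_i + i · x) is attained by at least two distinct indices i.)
Roots: {-6, -2, 4, 5}

Each tropical root is a break point of the lower envelope of the lines y = a_i + i · x (there are 5 lines, with slopes 0, 1, ..., 4). Only the lines that attain the minimum somewhere contribute to roots; other lines are dominated. Here the surviving (envelope) indices are i = 4, i = 3, i = 2, i = 1, i = 0.
Intersections between consecutive envelope lines give the roots: for adjacent envelope indices i < j the intersection is x = (a_i − a_j) / (j − i). Reading off the sorted break points: {-6, -2, 4, 5}.
Verification: at each break x_0, at least two indices attain the minimum of min_i(a_i + i · x_0).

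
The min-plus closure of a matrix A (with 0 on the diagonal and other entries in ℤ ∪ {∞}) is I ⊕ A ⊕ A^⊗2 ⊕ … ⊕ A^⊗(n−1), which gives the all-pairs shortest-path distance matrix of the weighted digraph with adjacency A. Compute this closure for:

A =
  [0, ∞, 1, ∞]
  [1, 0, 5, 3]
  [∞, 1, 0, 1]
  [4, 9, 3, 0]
Closure =
  [0, 2, 1, 2]
  [1, 0, 2, 3]
  [2, 1, 0, 1]
  [4, 4, 3, 0]

This is the Floyd-Warshall all-pairs shortest-path computation. For each intermediate vertex k = 0, 1, …, 3, update dist[i][j] ← min(dist[i][j], dist[i][k] + dist[k][j]). The final matrix gives, for each (i, j), the minimum total weight of any directed path from i to j (possibly empty when i = j).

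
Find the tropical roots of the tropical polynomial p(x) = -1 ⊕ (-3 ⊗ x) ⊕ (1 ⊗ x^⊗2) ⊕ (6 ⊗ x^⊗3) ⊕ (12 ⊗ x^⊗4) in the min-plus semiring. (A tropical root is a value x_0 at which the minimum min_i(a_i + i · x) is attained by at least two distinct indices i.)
Roots: {-6, -5, -4, 2}

Each tropical root is a break point of the lower envelope of the lines y = a_i + i · x (there are 5 lines, with slopes 0, 1, ..., 4). Only the lines that attain the minimum somewhere contribute to roots; other lines are dominated. Here the surviving (envelope) indices are i = 4, i = 3, i = 2, i = 1, i = 0.
Intersections between consecutive envelope lines give the roots: for adjacent envelope indices i < j the intersection is x = (a_i − a_j) / (j − i). Reading off the sorted break points: {-6, -5, -4, 2}.
Verification: at each break x_0, at least two indices attain the minimum of min_i(a_i + i · x_0).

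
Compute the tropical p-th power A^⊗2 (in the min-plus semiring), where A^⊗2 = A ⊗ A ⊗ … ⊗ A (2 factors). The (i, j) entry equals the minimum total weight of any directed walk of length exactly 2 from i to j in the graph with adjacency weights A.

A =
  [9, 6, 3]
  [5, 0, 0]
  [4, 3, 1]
A^⊗2 =
  [7, 6, 4]
  [4, 0, 0]
  [5, 3, 2]

Each entry (A^⊗2)_ij equals the minimum over all length-2 walks i = v_0 → v_1 → … → v_2 = j of Σ_t A[v_t][v_{t+1}]. For example, for (i, j) = (0, 2) we minimise over 3 possible intermediate vertex sequences; the minimum is 4, attained along the walk 0 → 2 → 2.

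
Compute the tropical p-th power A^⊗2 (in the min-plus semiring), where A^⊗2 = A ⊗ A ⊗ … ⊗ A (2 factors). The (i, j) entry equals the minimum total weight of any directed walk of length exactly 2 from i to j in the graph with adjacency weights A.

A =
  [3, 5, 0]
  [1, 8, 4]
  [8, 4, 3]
A^⊗2 =
  [6, 4, 3]
  [4, 6, 1]
  [5, 7, 6]

Each entry (A^⊗2)_ij equals the minimum over all length-2 walks i = v_0 → v_1 → … → v_2 = j of Σ_t A[v_t][v_{t+1}]. For example, for (i, j) = (0, 2) we minimise over 3 possible intermediate vertex sequences; the minimum is 3, attained along the walk 0 → 0 → 2.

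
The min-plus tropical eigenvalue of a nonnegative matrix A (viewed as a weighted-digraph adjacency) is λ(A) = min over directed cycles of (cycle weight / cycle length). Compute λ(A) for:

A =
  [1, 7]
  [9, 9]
λ(A) = 1

Enumerate directed cycles and compute their means (weight / length). Sample:
  cycle 0 → 0: weight = 1, length = 1, mean = 1/1 ≈ 1.000
  cycle 1 → 1: weight = 9, length = 1, mean = 9/1 ≈ 9.000
  cycle 0 → 1 → 0: weight = 16, length = 2, mean = 16/2 ≈ 8.000
  cycle 1 → 0 → 1: weight = 16, length = 2, mean = 16/2 ≈ 8.000
Minimum mean = 1.000, attained e.g. along the cycle 0 → 0 with weight 1 and length 1. So λ(A) = 1/1 = 1.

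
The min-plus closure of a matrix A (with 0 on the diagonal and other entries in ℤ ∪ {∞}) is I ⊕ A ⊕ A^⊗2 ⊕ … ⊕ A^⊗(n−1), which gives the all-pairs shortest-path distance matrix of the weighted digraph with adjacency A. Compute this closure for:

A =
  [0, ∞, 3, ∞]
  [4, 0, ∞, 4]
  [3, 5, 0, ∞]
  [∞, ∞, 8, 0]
Closure =
  [0, 8, 3, 12]
  [4, 0, 7, 4]
  [3, 5, 0, 9]
  [11, 13, 8, 0]

This is the Floyd-Warshall all-pairs shortest-path computation. For each intermediate vertex k = 0, 1, …, 3, update dist[i][j] ← min(dist[i][j], dist[i][k] + dist[k][j]). The final matrix gives, for each (i, j), the minimum total weight of any directed path from i to j (possibly empty when i = j).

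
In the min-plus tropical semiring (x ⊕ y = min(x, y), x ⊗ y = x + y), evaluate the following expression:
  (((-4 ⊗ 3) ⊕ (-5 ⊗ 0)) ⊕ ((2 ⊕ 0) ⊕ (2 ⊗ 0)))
(((-4 ⊗ 3) ⊕ (-5 ⊗ 0)) ⊕ ((2 ⊕ 0) ⊕ (2 ⊗ 0))) = -5

Expand innermost to outermost. Recall ⊕ takes the minimum of its arguments and ⊗ takes their sum. Working out the expression (((-4 ⊗ 3) ⊕ (-5 ⊗ 0)) ⊕ ((2 ⊕ 0) ⊕ (2 ⊗ 0))) gives -5.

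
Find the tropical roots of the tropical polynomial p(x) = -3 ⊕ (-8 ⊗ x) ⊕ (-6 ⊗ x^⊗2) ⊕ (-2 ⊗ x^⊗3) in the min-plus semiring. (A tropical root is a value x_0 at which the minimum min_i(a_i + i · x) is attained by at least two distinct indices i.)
Roots: {-4, -2, 5}

Each tropical root is a break point of the lower envelope of the lines y = a_i + i · x (there are 4 lines, with slopes 0, 1, ..., 3). Only the lines that attain the minimum somewhere contribute to roots; other lines are dominated. Here the surviving (envelope) indices are i = 3, i = 2, i = 1, i = 0.
Intersections between consecutive envelope lines give the roots: for adjacent envelope indices i < j the intersection is x = (a_i − a_j) / (j − i). Reading off the sorted break points: {-4, -2, 5}.
Verification: at each break x_0, at least two indices attain the minimum of min_i(a_i + i · x_0).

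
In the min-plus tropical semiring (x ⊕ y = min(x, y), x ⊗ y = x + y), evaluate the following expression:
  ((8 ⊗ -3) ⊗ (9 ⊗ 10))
((8 ⊗ -3) ⊗ (9 ⊗ 10)) = 24

Expand innermost to outermost. Recall ⊕ takes the minimum of its arguments and ⊗ takes their sum. Working out the expression ((8 ⊗ -3) ⊗ (9 ⊗ 10)) gives 24.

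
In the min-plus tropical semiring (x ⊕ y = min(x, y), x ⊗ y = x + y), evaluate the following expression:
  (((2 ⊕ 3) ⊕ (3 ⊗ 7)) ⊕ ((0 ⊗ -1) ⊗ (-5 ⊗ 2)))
(((2 ⊕ 3) ⊕ (3 ⊗ 7)) ⊕ ((0 ⊗ -1) ⊗ (-5 ⊗ 2))) = -4

Expand innermost to outermost. Recall ⊕ takes the minimum of its arguments and ⊗ takes their sum. Working out the expression (((2 ⊕ 3) ⊕ (3 ⊗ 7)) ⊕ ((0 ⊗ -1) ⊗ (-5 ⊗ 2))) gives -4.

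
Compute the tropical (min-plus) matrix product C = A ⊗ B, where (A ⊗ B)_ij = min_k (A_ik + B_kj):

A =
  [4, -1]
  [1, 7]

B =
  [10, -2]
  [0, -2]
A ⊗ B =
  [-1, -3]
  [7, -1]

Apply the min-plus product entry-by-entry:
  C[0][0] = min over k of (A[0][0] + B[0][0] = 4 + 10 = 14, A[0][1] + B[1][0] = -1 + 0 = -1) = -1 (attained at k = 1)
  C[0][1] = min over k of (A[0][0] + B[0][1] = 4 + -2 = 2, A[0][1] + B[1][1] = -1 + -2 = -3) = -3 (attained at k = 1)
  C[1][0] = min over k of (A[1][0] + B[0][0] = 1 + 10 = 11, A[1][1] + B[1][0] = 7 + 0 = 7) = 7 (attained at k = 1)
  C[1][1] = min over k of (A[1][0] + B[0][1] = 1 + -2 = -1, A[1][1] + B[1][1] = 7 + -2 = 5) = -1 (attained at k = 0)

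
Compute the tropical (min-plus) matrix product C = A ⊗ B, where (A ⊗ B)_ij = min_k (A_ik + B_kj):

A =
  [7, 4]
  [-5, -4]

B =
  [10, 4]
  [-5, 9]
A ⊗ B =
  [-1, 11]
  [-9, -1]

Apply the min-plus product entry-by-entry:
  C[0][0] = min over k of (A[0][0] + B[0][0] = 7 + 10 = 17, A[0][1] + B[1][0] = 4 + -5 = -1) = -1 (attained at k = 1)
  C[0][1] = min over k of (A[0][0] + B[0][1] = 7 + 4 = 11, A[0][1] + B[1][1] = 4 + 9 = 13) = 11 (attained at k = 0)
  C[1][0] = min over k of (A[1][0] + B[0][0] = -5 + 10 = 5, A[1][1] + B[1][0] = -4 + -5 = -9) = -9 (attained at k = 1)
  C[1][1] = min over k of (A[1][0] + B[0][1] = -5 + 4 = -1, A[1][1] + B[1][1] = -4 + 9 = 5) = -1 (attained at k = 0)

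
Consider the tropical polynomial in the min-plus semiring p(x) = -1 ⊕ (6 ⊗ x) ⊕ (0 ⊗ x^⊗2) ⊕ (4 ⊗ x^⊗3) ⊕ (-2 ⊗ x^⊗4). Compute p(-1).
p(-1) = -6

A tropical monomial a ⊗ x^⊗i evaluates to a + i · x. Evaluating each term at x = -1:
  Term 0 contributes -1 + 0 · -1 = -1
  Term 1 contributes 6 + 1 · -1 = 5
  Term 2 contributes 0 + 2 · -1 = -2
  Term 3 contributes 4 + 3 · -1 = 1
  Term 4 contributes -2 + 4 · -1 = -6
p(-1) = ⊕ of these = min[-1, 5, -2, 1, -6] = -6.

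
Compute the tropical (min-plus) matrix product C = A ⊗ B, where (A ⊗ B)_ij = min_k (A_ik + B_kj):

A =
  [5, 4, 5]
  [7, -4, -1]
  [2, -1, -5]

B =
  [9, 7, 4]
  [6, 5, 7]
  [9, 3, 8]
A ⊗ B =
  [10, 8, 9]
  [2, 1, 3]
  [4, -2, 3]

Apply the min-plus product entry-by-entry:
  C[0][0] = min over k of (A[0][0] + B[0][0] = 5 + 9 = 14, A[0][1] + B[1][0] = 4 + 6 = 10, A[0][2] + B[2][0] = 5 + 9 = 14) = 10 (attained at k = 1)
  C[0][1] = min over k of (A[0][0] + B[0][1] = 5 + 7 = 12, A[0][1] + B[1][1] = 4 + 5 = 9, A[0][2] + B[2][1] = 5 + 3 = 8) = 8 (attained at k = 2)
  C[0][2] = min over k of (A[0][0] + B[0][2] = 5 + 4 = 9, A[0][1] + B[1][2] = 4 + 7 = 11, A[0][2] + B[2][2] = 5 + 8 = 13) = 9 (attained at k = 0)
  C[1][0] = min over k of (A[1][0] + B[0][0] = 7 + 9 = 16, A[1][1] + B[1][0] = -4 + 6 = 2, A[1][2] + B[2][0] = -1 + 9 = 8) = 2 (attained at k = 1)
  C[1][1] = min over k of (A[1][0] + B[0][1] = 7 + 7 = 14, A[1][1] + B[1][1] = -4 + 5 = 1, A[1][2] + B[2][1] = -1 + 3 = 2) = 1 (attained at k = 1)
  C[1][2] = min over k of (A[1][0] + B[0][2] = 7 + 4 = 11, A[1][1] + B[1][2] = -4 + 7 = 3, A[1][2] + B[2][2] = -1 + 8 = 7) = 3 (attained at k = 1)
  C[2][0] = min over k of (A[2][0] + B[0][0] = 2 + 9 = 11, A[2][1] + B[1][0] = -1 + 6 = 5, A[2][2] + B[2][0] = -5 + 9 = 4) = 4 (attained at k = 2)
  C[2][1] = min over k of (A[2][0] + B[0][1] = 2 + 7 = 9, A[2][1] + B[1][1] = -1 + 5 = 4, A[2][2] + B[2][1] = -5 + 3 = -2) = -2 (attained at k = 2)
  C[2][2] = min over k of (A[2][0] + B[0][2] = 2 + 4 = 6, A[2][1] + B[1][2] = -1 + 7 = 6, A[2][2] + B[2][2] = -5 + 8 = 3) = 3 (attained at k = 2)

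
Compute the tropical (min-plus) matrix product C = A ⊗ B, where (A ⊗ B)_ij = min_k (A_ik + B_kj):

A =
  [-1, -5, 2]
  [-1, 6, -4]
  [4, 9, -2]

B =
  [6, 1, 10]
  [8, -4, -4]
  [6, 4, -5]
A ⊗ B =
  [3, -9, -9]
  [2, 0, -9]
  [4, 2, -7]

Apply the min-plus product entry-by-entry:
  C[0][0] = min over k of (A[0][0] + B[0][0] = -1 + 6 = 5, A[0][1] + B[1][0] = -5 + 8 = 3, A[0][2] + B[2][0] = 2 + 6 = 8) = 3 (attained at k = 1)
  C[0][1] = min over k of (A[0][0] + B[0][1] = -1 + 1 = 0, A[0][1] + B[1][1] = -5 + -4 = -9, A[0][2] + B[2][1] = 2 + 4 = 6) = -9 (attained at k = 1)
  C[0][2] = min over k of (A[0][0] + B[0][2] = -1 + 10 = 9, A[0][1] + B[1][2] = -5 + -4 = -9, A[0][2] + B[2][2] = 2 + -5 = -3) = -9 (attained at k = 1)
  C[1][0] = min over k of (A[1][0] + B[0][0] = -1 + 6 = 5, A[1][1] + B[1][0] = 6 + 8 = 14, A[1][2] + B[2][0] = -4 + 6 = 2) = 2 (attained at k = 2)
  C[1][1] = min over k of (A[1][0] + B[0][1] = -1 + 1 = 0, A[1][1] + B[1][1] = 6 + -4 = 2, A[1][2] + B[2][1] = -4 + 4 = 0) = 0 (attained at k = 0)
  C[1][2] = min over k of (A[1][0] + B[0][2] = -1 + 10 = 9, A[1][1] + B[1][2] = 6 + -4 = 2, A[1][2] + B[2][2] = -4 + -5 = -9) = -9 (attained at k = 2)
  C[2][0] = min over k of (A[2][0] + B[0][0] = 4 + 6 = 10, A[2][1] + B[1][0] = 9 + 8 = 17, A[2][2] + B[2][0] = -2 + 6 = 4) = 4 (attained at k = 2)
  C[2][1] = min over k of (A[2][0] + B[0][1] = 4 + 1 = 5, A[2][1] + B[1][1] = 9 + -4 = 5, A[2][2] + B[2][1] = -2 + 4 = 2) = 2 (attained at k = 2)
  C[2][2] = min over k of (A[2][0] + B[0][2] = 4 + 10 = 14, A[2][1] + B[1][2] = 9 + -4 = 5, A[2][2] + B[2][2] = -2 + -5 = -7) = -7 (attained at k = 2)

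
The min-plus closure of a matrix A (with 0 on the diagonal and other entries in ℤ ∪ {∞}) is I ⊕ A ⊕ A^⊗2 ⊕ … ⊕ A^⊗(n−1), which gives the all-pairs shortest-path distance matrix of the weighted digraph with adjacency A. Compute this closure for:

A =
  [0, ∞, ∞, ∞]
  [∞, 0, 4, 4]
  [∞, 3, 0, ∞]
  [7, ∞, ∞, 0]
Closure =
  [0, ∞, ∞, ∞]
  [11, 0, 4, 4]
  [14, 3, 0, 7]
  [7, ∞, ∞, 0]

This is the Floyd-Warshall all-pairs shortest-path computation. For each intermediate vertex k = 0, 1, …, 3, update dist[i][j] ← min(dist[i][j], dist[i][k] + dist[k][j]). The final matrix gives, for each (i, j), the minimum total weight of any directed path from i to j (possibly empty when i = j).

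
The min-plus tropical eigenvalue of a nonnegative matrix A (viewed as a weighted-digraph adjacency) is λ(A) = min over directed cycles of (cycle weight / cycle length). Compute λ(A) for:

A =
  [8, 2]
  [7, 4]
λ(A) = 4

Enumerate directed cycles and compute their means (weight / length). Sample:
  cycle 0 → 0: weight = 8, length = 1, mean = 8/1 ≈ 8.000
  cycle 1 → 1: weight = 4, length = 1, mean = 4/1 ≈ 4.000
  cycle 0 → 1 → 0: weight = 9, length = 2, mean = 9/2 ≈ 4.500
  cycle 1 → 0 → 1: weight = 9, length = 2, mean = 9/2 ≈ 4.500
Minimum mean = 4.000, attained e.g. along the cycle 1 → 1 with weight 4 and length 1. So λ(A) = 4/1 = 4.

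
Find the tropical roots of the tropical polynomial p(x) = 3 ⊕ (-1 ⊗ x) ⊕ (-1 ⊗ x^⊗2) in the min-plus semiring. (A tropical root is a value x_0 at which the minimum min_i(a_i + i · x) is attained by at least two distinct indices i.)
Roots: {0, 4}

Each tropical root is a break point of the lower envelope of the lines y = a_i + i · x (there are 3 lines, with slopes 0, 1, ..., 2). Only the lines that attain the minimum somewhere contribute to roots; other lines are dominated. Here the surviving (envelope) indices are i = 2, i = 1, i = 0.
Intersections between consecutive envelope lines give the roots: for adjacent envelope indices i < j the intersection is x = (a_i − a_j) / (j − i). Reading off the sorted break points: {0, 4}.
Verification: at each break x_0, at least two indices attain the minimum of min_i(a_i + i · x_0).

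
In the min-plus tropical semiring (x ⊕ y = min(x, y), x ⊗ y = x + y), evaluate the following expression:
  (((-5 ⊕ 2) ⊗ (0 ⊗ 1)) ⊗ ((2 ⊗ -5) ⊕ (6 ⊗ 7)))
(((-5 ⊕ 2) ⊗ (0 ⊗ 1)) ⊗ ((2 ⊗ -5) ⊕ (6 ⊗ 7))) = -7

Expand innermost to outermost. Recall ⊕ takes the minimum of its arguments and ⊗ takes their sum. Working out the expression (((-5 ⊕ 2) ⊗ (0 ⊗ 1)) ⊗ ((2 ⊗ -5) ⊕ (6 ⊗ 7))) gives -7.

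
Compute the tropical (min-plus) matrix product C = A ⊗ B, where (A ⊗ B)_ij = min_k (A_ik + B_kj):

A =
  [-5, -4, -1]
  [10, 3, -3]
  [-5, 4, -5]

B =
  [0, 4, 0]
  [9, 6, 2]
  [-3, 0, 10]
A ⊗ B =
  [-5, -1, -5]
  [-6, -3, 5]
  [-8, -5, -5]

Apply the min-plus product entry-by-entry:
  C[0][0] = min over k of (A[0][0] + B[0][0] = -5 + 0 = -5, A[0][1] + B[1][0] = -4 + 9 = 5, A[0][2] + B[2][0] = -1 + -3 = -4) = -5 (attained at k = 0)
  C[0][1] = min over k of (A[0][0] + B[0][1] = -5 + 4 = -1, A[0][1] + B[1][1] = -4 + 6 = 2, A[0][2] + B[2][1] = -1 + 0 = -1) = -1 (attained at k = 0)
  C[0][2] = min over k of (A[0][0] + B[0][2] = -5 + 0 = -5, A[0][1] + B[1][2] = -4 + 2 = -2, A[0][2] + B[2][2] = -1 + 10 = 9) = -5 (attained at k = 0)
  C[1][0] = min over k of (A[1][0] + B[0][0] = 10 + 0 = 10, A[1][1] + B[1][0] = 3 + 9 = 12, A[1][2] + B[2][0] = -3 + -3 = -6) = -6 (attained at k = 2)
  C[1][1] = min over k of (A[1][0] + B[0][1] = 10 + 4 = 14, A[1][1] + B[1][1] = 3 + 6 = 9, A[1][2] + B[2][1] = -3 + 0 = -3) = -3 (attained at k = 2)
  C[1][2] = min over k of (A[1][0] + B[0][2] = 10 + 0 = 10, A[1][1] + B[1][2] = 3 + 2 = 5, A[1][2] + B[2][2] = -3 + 10 = 7) = 5 (attained at k = 1)
  C[2][0] = min over k of (A[2][0] + B[0][0] = -5 + 0 = -5, A[2][1] + B[1][0] = 4 + 9 = 13, A[2][2] + B[2][0] = -5 + -3 = -8) = -8 (attained at k = 2)
  C[2][1] = min over k of (A[2][0] + B[0][1] = -5 + 4 = -1, A[2][1] + B[1][1] = 4 + 6 = 10, A[2][2] + B[2][1] = -5 + 0 = -5) = -5 (attained at k = 2)
  C[2][2] = min over k of (A[2][0] + B[0][2] = -5 + 0 = -5, A[2][1] + B[1][2] = 4 + 2 = 6, A[2][2] + B[2][2] = -5 + 10 = 5) = -5 (attained at k = 0)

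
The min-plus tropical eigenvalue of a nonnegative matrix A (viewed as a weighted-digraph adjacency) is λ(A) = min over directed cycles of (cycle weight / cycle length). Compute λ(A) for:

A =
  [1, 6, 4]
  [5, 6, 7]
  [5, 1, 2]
λ(A) = 1

Enumerate directed cycles and compute their means (weight / length). Sample:
  cycle 0 → 0: weight = 1, length = 1, mean = 1/1 ≈ 1.000
  cycle 1 → 1: weight = 6, length = 1, mean = 6/1 ≈ 6.000
  cycle 2 → 2: weight = 2, length = 1, mean = 2/1 ≈ 2.000
  cycle 0 → 1 → 0: weight = 11, length = 2, mean = 11/2 ≈ 5.500
  cycle 0 → 2 → 0: weight = 9, length = 2, mean = 9/2 ≈ 4.500
  cycle 1 → 0 → 1: weight = 11, length = 2, mean = 11/2 ≈ 5.500
Minimum mean = 1.000, attained e.g. along the cycle 0 → 0 with weight 1 and length 1. So λ(A) = 1/1 = 1.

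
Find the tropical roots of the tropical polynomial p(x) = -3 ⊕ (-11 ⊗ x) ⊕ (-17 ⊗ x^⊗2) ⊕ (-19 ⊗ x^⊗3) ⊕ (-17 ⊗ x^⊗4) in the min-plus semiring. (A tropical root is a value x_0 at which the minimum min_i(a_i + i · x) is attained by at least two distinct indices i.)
Roots: {-2, 2, 6, 8}

Each tropical root is a break point of the lower envelope of the lines y = a_i + i · x (there are 5 lines, with slopes 0, 1, ..., 4). Only the lines that attain the minimum somewhere contribute to roots; other lines are dominated. Here the surviving (envelope) indices are i = 4, i = 3, i = 2, i = 1, i = 0.
Intersections between consecutive envelope lines give the roots: for adjacent envelope indices i < j the intersection is x = (a_i − a_j) / (j − i). Reading off the sorted break points: {-2, 2, 6, 8}.
Verification: at each break x_0, at least two indices attain the minimum of min_i(a_i + i · x_0).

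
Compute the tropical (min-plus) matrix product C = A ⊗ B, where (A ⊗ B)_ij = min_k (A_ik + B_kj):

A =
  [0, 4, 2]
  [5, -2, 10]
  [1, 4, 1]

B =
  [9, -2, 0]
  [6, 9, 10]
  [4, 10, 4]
A ⊗ B =
  [6, -2, 0]
  [4, 3, 5]
  [5, -1, 1]

Apply the min-plus product entry-by-entry:
  C[0][0] = min over k of (A[0][0] + B[0][0] = 0 + 9 = 9, A[0][1] + B[1][0] = 4 + 6 = 10, A[0][2] + B[2][0] = 2 + 4 = 6) = 6 (attained at k = 2)
  C[0][1] = min over k of (A[0][0] + B[0][1] = 0 + -2 = -2, A[0][1] + B[1][1] = 4 + 9 = 13, A[0][2] + B[2][1] = 2 + 10 = 12) = -2 (attained at k = 0)
  C[0][2] = min over k of (A[0][0] + B[0][2] = 0 + 0 = 0, A[0][1] + B[1][2] = 4 + 10 = 14, A[0][2] + B[2][2] = 2 + 4 = 6) = 0 (attained at k = 0)
  C[1][0] = min over k of (A[1][0] + B[0][0] = 5 + 9 = 14, A[1][1] + B[1][0] = -2 + 6 = 4, A[1][2] + B[2][0] = 10 + 4 = 14) = 4 (attained at k = 1)
  C[1][1] = min over k of (A[1][0] + B[0][1] = 5 + -2 = 3, A[1][1] + B[1][1] = -2 + 9 = 7, A[1][2] + B[2][1] = 10 + 10 = 20) = 3 (attained at k = 0)
  C[1][2] = min over k of (A[1][0] + B[0][2] = 5 + 0 = 5, A[1][1] + B[1][2] = -2 + 10 = 8, A[1][2] + B[2][2] = 10 + 4 = 14) = 5 (attained at k = 0)
  C[2][0] = min over k of (A[2][0] + B[0][0] = 1 + 9 = 10, A[2][1] + B[1][0] = 4 + 6 = 10, A[2][2] + B[2][0] = 1 + 4 = 5) = 5 (attained at k = 2)
  C[2][1] = min over k of (A[2][0] + B[0][1] = 1 + -2 = -1, A[2][1] + B[1][1] = 4 + 9 = 13, A[2][2] + B[2][1] = 1 + 10 = 11) = -1 (attained at k = 0)
  C[2][2] = min over k of (A[2][0] + B[0][2] = 1 + 0 = 1, A[2][1] + B[1][2] = 4 + 10 = 14, A[2][2] + B[2][2] = 1 + 4 = 5) = 1 (attained at k = 0)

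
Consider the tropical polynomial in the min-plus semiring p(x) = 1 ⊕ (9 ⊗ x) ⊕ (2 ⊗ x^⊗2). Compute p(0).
p(0) = 1

A tropical monomial a ⊗ x^⊗i evaluates to a + i · x. Evaluating each term at x = 0:
  Term 0 contributes 1 + 0 · 0 = 1
  Term 1 contributes 9 + 1 · 0 = 9
  Term 2 contributes 2 + 2 · 0 = 2
p(0) = ⊕ of these = min[1, 9, 2] = 1.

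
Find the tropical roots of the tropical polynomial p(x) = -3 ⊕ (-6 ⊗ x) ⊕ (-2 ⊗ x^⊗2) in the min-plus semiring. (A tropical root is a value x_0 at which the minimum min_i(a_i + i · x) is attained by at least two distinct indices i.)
Roots: {-4, 3}

Each tropical root is a break point of the lower envelope of the lines y = a_i + i · x (there are 3 lines, with slopes 0, 1, ..., 2). Only the lines that attain the minimum somewhere contribute to roots; other lines are dominated. Here the surviving (envelope) indices are i = 2, i = 1, i = 0.
Intersections between consecutive envelope lines give the roots: for adjacent envelope indices i < j the intersection is x = (a_i − a_j) / (j − i). Reading off the sorted break points: {-4, 3}.
Verification: at each break x_0, at least two indices attain the minimum of min_i(a_i + i · x_0).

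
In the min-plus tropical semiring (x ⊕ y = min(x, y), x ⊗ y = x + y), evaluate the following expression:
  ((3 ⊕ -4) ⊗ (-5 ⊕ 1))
((3 ⊕ -4) ⊗ (-5 ⊕ 1)) = -9

Expand innermost to outermost. Recall ⊕ takes the minimum of its arguments and ⊗ takes their sum. Working out the expression ((3 ⊕ -4) ⊗ (-5 ⊕ 1)) gives -9.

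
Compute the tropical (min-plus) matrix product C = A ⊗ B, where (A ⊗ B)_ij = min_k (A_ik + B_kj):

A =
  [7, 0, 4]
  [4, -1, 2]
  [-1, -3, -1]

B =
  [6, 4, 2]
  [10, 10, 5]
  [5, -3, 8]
A ⊗ B =
  [9, 1, 5]
  [7, -1, 4]
  [4, -4, 1]

Apply the min-plus product entry-by-entry:
  C[0][0] = min over k of (A[0][0] + B[0][0] = 7 + 6 = 13, A[0][1] + B[1][0] = 0 + 10 = 10, A[0][2] + B[2][0] = 4 + 5 = 9) = 9 (attained at k = 2)
  C[0][1] = min over k of (A[0][0] + B[0][1] = 7 + 4 = 11, A[0][1] + B[1][1] = 0 + 10 = 10, A[0][2] + B[2][1] = 4 + -3 = 1) = 1 (attained at k = 2)
  C[0][2] = min over k of (A[0][0] + B[0][2] = 7 + 2 = 9, A[0][1] + B[1][2] = 0 + 5 = 5, A[0][2] + B[2][2] = 4 + 8 = 12) = 5 (attained at k = 1)
  C[1][0] = min over k of (A[1][0] + B[0][0] = 4 + 6 = 10, A[1][1] + B[1][0] = -1 + 10 = 9, A[1][2] + B[2][0] = 2 + 5 = 7) = 7 (attained at k = 2)
  C[1][1] = min over k of (A[1][0] + B[0][1] = 4 + 4 = 8, A[1][1] + B[1][1] = -1 + 10 = 9, A[1][2] + B[2][1] = 2 + -3 = -1) = -1 (attained at k = 2)
  C[1][2] = min over k of (A[1][0] + B[0][2] = 4 + 2 = 6, A[1][1] + B[1][2] = -1 + 5 = 4, A[1][2] + B[2][2] = 2 + 8 = 10) = 4 (attained at k = 1)
  C[2][0] = min over k of (A[2][0] + B[0][0] = -1 + 6 = 5, A[2][1] + B[1][0] = -3 + 10 = 7, A[2][2] + B[2][0] = -1 + 5 = 4) = 4 (attained at k = 2)
  C[2][1] = min over k of (A[2][0] + B[0][1] = -1 + 4 = 3, A[2][1] + B[1][1] = -3 + 10 = 7, A[2][2] + B[2][1] = -1 + -3 = -4) = -4 (attained at k = 2)
  C[2][2] = min over k of (A[2][0] + B[0][2] = -1 + 2 = 1, A[2][1] + B[1][2] = -3 + 5 = 2, A[2][2] + B[2][2] = -1 + 8 = 7) = 1 (attained at k = 0)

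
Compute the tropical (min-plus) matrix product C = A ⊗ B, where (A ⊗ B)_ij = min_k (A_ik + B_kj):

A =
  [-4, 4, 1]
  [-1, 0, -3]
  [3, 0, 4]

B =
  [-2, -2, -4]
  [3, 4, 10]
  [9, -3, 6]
A ⊗ B =
  [-6, -6, -8]
  [-3, -6, -5]
  [1, 1, -1]

Apply the min-plus product entry-by-entry:
  C[0][0] = min over k of (A[0][0] + B[0][0] = -4 + -2 = -6, A[0][1] + B[1][0] = 4 + 3 = 7, A[0][2] + B[2][0] = 1 + 9 = 10) = -6 (attained at k = 0)
  C[0][1] = min over k of (A[0][0] + B[0][1] = -4 + -2 = -6, A[0][1] + B[1][1] = 4 + 4 = 8, A[0][2] + B[2][1] = 1 + -3 = -2) = -6 (attained at k = 0)
  C[0][2] = min over k of (A[0][0] + B[0][2] = -4 + -4 = -8, A[0][1] + B[1][2] = 4 + 10 = 14, A[0][2] + B[2][2] = 1 + 6 = 7) = -8 (attained at k = 0)
  C[1][0] = min over k of (A[1][0] + B[0][0] = -1 + -2 = -3, A[1][1] + B[1][0] = 0 + 3 = 3, A[1][2] + B[2][0] = -3 + 9 = 6) = -3 (attained at k = 0)
  C[1][1] = min over k of (A[1][0] + B[0][1] = -1 + -2 = -3, A[1][1] + B[1][1] = 0 + 4 = 4, A[1][2] + B[2][1] = -3 + -3 = -6) = -6 (attained at k = 2)
  C[1][2] = min over k of (A[1][0] + B[0][2] = -1 + -4 = -5, A[1][1] + B[1][2] = 0 + 10 = 10, A[1][2] + B[2][2] = -3 + 6 = 3) = -5 (attained at k = 0)
  C[2][0] = min over k of (A[2][0] + B[0][0] = 3 + -2 = 1, A[2][1] + B[1][0] = 0 + 3 = 3, A[2][2] + B[2][0] = 4 + 9 = 13) = 1 (attained at k = 0)
  C[2][1] = min over k of (A[2][0] + B[0][1] = 3 + -2 = 1, A[2][1] + B[1][1] = 0 + 4 = 4, A[2][2] + B[2][1] = 4 + -3 = 1) = 1 (attained at k = 0)
  C[2][2] = min over k of (A[2][0] + B[0][2] = 3 + -4 = -1, A[2][1] + B[1][2] = 0 + 10 = 10, A[2][2] + B[2][2] = 4 + 6 = 10) = -1 (attained at k = 0)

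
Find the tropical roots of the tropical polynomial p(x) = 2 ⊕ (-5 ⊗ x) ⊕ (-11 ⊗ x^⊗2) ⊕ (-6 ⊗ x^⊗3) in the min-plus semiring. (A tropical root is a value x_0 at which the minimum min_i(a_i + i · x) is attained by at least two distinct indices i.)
Roots: {-5, 6, 7}

Each tropical root is a break point of the lower envelope of the lines y = a_i + i · x (there are 4 lines, with slopes 0, 1, ..., 3). Only the lines that attain the minimum somewhere contribute to roots; other lines are dominated. Here the surviving (envelope) indices are i = 3, i = 2, i = 1, i = 0.
Intersections between consecutive envelope lines give the roots: for adjacent envelope indices i < j the intersection is x = (a_i − a_j) / (j − i). Reading off the sorted break points: {-5, 6, 7}.
Verification: at each break x_0, at least two indices attain the minimum of min_i(a_i + i · x_0).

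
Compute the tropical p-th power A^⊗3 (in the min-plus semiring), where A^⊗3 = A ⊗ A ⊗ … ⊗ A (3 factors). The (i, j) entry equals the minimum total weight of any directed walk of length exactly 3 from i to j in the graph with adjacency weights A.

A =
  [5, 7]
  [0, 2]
A^⊗3 =
  [9, 11]
  [4, 6]

Each entry (A^⊗3)_ij equals the minimum over all length-3 walks i = v_0 → v_1 → … → v_3 = j of Σ_t A[v_t][v_{t+1}]. For example, for (i, j) = (0, 1) we minimise over 4 possible intermediate vertex sequences; the minimum is 11, attained along the walk 0 → 1 → 1 → 1.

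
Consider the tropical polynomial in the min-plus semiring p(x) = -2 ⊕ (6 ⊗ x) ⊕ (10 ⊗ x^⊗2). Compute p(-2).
p(-2) = -2

A tropical monomial a ⊗ x^⊗i evaluates to a + i · x. Evaluating each term at x = -2:
  Term 0 contributes -2 + 0 · -2 = -2
  Term 1 contributes 6 + 1 · -2 = 4
  Term 2 contributes 10 + 2 · -2 = 6
p(-2) = ⊕ of these = min[-2, 4, 6] = -2.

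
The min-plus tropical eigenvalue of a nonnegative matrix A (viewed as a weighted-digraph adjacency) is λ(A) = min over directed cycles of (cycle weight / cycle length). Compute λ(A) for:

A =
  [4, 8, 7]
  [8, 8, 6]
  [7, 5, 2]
λ(A) = 2

Enumerate directed cycles and compute their means (weight / length). Sample:
  cycle 0 → 0: weight = 4, length = 1, mean = 4/1 ≈ 4.000
  cycle 1 → 1: weight = 8, length = 1, mean = 8/1 ≈ 8.000
  cycle 2 → 2: weight = 2, length = 1, mean = 2/1 ≈ 2.000
  cycle 0 → 1 → 0: weight = 16, length = 2, mean = 16/2 ≈ 8.000
  cycle 0 → 2 → 0: weight = 14, length = 2, mean = 14/2 ≈ 7.000
  cycle 1 → 0 → 1: weight = 16, length = 2, mean = 16/2 ≈ 8.000
Minimum mean = 2.000, attained e.g. along the cycle 2 → 2 with weight 2 and length 1. So λ(A) = 2/1 = 2.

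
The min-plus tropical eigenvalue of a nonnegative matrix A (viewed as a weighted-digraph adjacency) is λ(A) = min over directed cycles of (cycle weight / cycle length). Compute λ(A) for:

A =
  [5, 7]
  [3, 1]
λ(A) = 1

Enumerate directed cycles and compute their means (weight / length). Sample:
  cycle 0 → 0: weight = 5, length = 1, mean = 5/1 ≈ 5.000
  cycle 1 → 1: weight = 1, length = 1, mean = 1/1 ≈ 1.000
  cycle 0 → 1 → 0: weight = 10, length = 2, mean = 10/2 ≈ 5.000
  cycle 1 → 0 → 1: weight = 10, length = 2, mean = 10/2 ≈ 5.000
Minimum mean = 1.000, attained e.g. along the cycle 1 → 1 with weight 1 and length 1. So λ(A) = 1/1 = 1.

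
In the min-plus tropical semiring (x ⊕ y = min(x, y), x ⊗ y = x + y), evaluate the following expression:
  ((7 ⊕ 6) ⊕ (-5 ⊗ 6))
((7 ⊕ 6) ⊕ (-5 ⊗ 6)) = 1

Expand innermost to outermost. Recall ⊕ takes the minimum of its arguments and ⊗ takes their sum. Working out the expression ((7 ⊕ 6) ⊕ (-5 ⊗ 6)) gives 1.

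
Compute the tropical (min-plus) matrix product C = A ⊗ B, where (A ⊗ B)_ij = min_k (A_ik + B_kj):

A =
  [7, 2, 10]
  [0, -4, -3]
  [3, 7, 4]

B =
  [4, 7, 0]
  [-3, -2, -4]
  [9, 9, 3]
A ⊗ B =
  [-1, 0, -2]
  [-7, -6, -8]
  [4, 5, 3]

Apply the min-plus product entry-by-entry:
  C[0][0] = min over k of (A[0][0] + B[0][0] = 7 + 4 = 11, A[0][1] + B[1][0] = 2 + -3 = -1, A[0][2] + B[2][0] = 10 + 9 = 19) = -1 (attained at k = 1)
  C[0][1] = min over k of (A[0][0] + B[0][1] = 7 + 7 = 14, A[0][1] + B[1][1] = 2 + -2 = 0, A[0][2] + B[2][1] = 10 + 9 = 19) = 0 (attained at k = 1)
  C[0][2] = min over k of (A[0][0] + B[0][2] = 7 + 0 = 7, A[0][1] + B[1][2] = 2 + -4 = -2, A[0][2] + B[2][2] = 10 + 3 = 13) = -2 (attained at k = 1)
  C[1][0] = min over k of (A[1][0] + B[0][0] = 0 + 4 = 4, A[1][1] + B[1][0] = -4 + -3 = -7, A[1][2] + B[2][0] = -3 + 9 = 6) = -7 (attained at k = 1)
  C[1][1] = min over k of (A[1][0] + B[0][1] = 0 + 7 = 7, A[1][1] + B[1][1] = -4 + -2 = -6, A[1][2] + B[2][1] = -3 + 9 = 6) = -6 (attained at k = 1)
  C[1][2] = min over k of (A[1][0] + B[0][2] = 0 + 0 = 0, A[1][1] + B[1][2] = -4 + -4 = -8, A[1][2] + B[2][2] = -3 + 3 = 0) = -8 (attained at k = 1)
  C[2][0] = min over k of (A[2][0] + B[0][0] = 3 + 4 = 7, A[2][1] + B[1][0] = 7 + -3 = 4, A[2][2] + B[2][0] = 4 + 9 = 13) = 4 (attained at k = 1)
  C[2][1] = min over k of (A[2][0] + B[0][1] = 3 + 7 = 10, A[2][1] + B[1][1] = 7 + -2 = 5, A[2][2] + B[2][1] = 4 + 9 = 13) = 5 (attained at k = 1)
  C[2][2] = min over k of (A[2][0] + B[0][2] = 3 + 0 = 3, A[2][1] + B[1][2] = 7 + -4 = 3, A[2][2] + B[2][2] = 4 + 3 = 7) = 3 (attained at k = 0)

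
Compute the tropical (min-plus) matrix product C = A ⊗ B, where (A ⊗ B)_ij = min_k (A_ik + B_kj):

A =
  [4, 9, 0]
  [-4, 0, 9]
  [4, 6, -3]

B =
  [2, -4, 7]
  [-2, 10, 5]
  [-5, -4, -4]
A ⊗ B =
  [-5, -4, -4]
  [-2, -8, 3]
  [-8, -7, -7]

Apply the min-plus product entry-by-entry:
  C[0][0] = min over k of (A[0][0] + B[0][0] = 4 + 2 = 6, A[0][1] + B[1][0] = 9 + -2 = 7, A[0][2] + B[2][0] = 0 + -5 = -5) = -5 (attained at k = 2)
  C[0][1] = min over k of (A[0][0] + B[0][1] = 4 + -4 = 0, A[0][1] + B[1][1] = 9 + 10 = 19, A[0][2] + B[2][1] = 0 + -4 = -4) = -4 (attained at k = 2)
  C[0][2] = min over k of (A[0][0] + B[0][2] = 4 + 7 = 11, A[0][1] + B[1][2] = 9 + 5 = 14, A[0][2] + B[2][2] = 0 + -4 = -4) = -4 (attained at k = 2)
  C[1][0] = min over k of (A[1][0] + B[0][0] = -4 + 2 = -2, A[1][1] + B[1][0] = 0 + -2 = -2, A[1][2] + B[2][0] = 9 + -5 = 4) = -2 (attained at k = 0)
  C[1][1] = min over k of (A[1][0] + B[0][1] = -4 + -4 = -8, A[1][1] + B[1][1] = 0 + 10 = 10, A[1][2] + B[2][1] = 9 + -4 = 5) = -8 (attained at k = 0)
  C[1][2] = min over k of (A[1][0] + B[0][2] = -4 + 7 = 3, A[1][1] + B[1][2] = 0 + 5 = 5, A[1][2] + B[2][2] = 9 + -4 = 5) = 3 (attained at k = 0)
  C[2][0] = min over k of (A[2][0] + B[0][0] = 4 + 2 = 6, A[2][1] + B[1][0] = 6 + -2 = 4, A[2][2] + B[2][0] = -3 + -5 = -8) = -8 (attained at k = 2)
  C[2][1] = min over k of (A[2][0] + B[0][1] = 4 + -4 = 0, A[2][1] + B[1][1] = 6 + 10 = 16, A[2][2] + B[2][1] = -3 + -4 = -7) = -7 (attained at k = 2)
  C[2][2] = min over k of (A[2][0] + B[0][2] = 4 + 7 = 11, A[2][1] + B[1][2] = 6 + 5 = 11, A[2][2] + B[2][2] = -3 + -4 = -7) = -7 (attained at k = 2)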